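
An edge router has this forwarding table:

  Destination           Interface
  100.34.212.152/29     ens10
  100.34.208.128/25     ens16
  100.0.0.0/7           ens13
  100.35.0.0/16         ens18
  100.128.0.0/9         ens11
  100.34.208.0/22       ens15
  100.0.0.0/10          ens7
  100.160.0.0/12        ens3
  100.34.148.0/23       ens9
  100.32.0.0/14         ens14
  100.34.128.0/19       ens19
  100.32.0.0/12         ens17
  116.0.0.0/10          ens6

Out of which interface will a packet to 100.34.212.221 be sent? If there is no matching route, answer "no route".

ens14

Routes whose prefix contains 100.34.212.221:
  100.0.0.0/7 (100.0.0.0 - 101.255.255.255) -> ens13
  100.0.0.0/10 (100.0.0.0 - 100.63.255.255) -> ens7
  100.32.0.0/12 (100.32.0.0 - 100.47.255.255) -> ens17
  100.32.0.0/14 (100.32.0.0 - 100.35.255.255) -> ens14
More-specific entries that do NOT match:
  100.34.212.152/29 (100.34.212.152 - 100.34.212.159) does not contain 100.34.212.221
  100.34.208.128/25 (100.34.208.128 - 100.34.208.255) does not contain 100.34.212.221
  100.34.148.0/23 (100.34.148.0 - 100.34.149.255) does not contain 100.34.212.221
  100.34.208.0/22 (100.34.208.0 - 100.34.211.255) does not contain 100.34.212.221
  100.34.128.0/19 (100.34.128.0 - 100.34.159.255) does not contain 100.34.212.221
  100.35.0.0/16 (100.35.0.0 - 100.35.255.255) does not contain 100.34.212.221
Longest matching prefix is /14 -> interface ens14.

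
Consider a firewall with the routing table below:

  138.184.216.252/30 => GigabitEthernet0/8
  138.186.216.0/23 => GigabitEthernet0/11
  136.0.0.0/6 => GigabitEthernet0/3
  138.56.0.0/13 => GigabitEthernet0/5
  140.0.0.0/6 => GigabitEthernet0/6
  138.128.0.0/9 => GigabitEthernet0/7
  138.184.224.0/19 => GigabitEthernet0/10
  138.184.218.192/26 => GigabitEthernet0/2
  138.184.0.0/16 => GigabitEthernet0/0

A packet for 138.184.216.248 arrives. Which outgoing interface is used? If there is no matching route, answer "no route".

GigabitEthernet0/0

Routes whose prefix contains 138.184.216.248:
  136.0.0.0/6 (136.0.0.0 - 139.255.255.255) -> GigabitEthernet0/3
  138.128.0.0/9 (138.128.0.0 - 138.255.255.255) -> GigabitEthernet0/7
  138.184.0.0/16 (138.184.0.0 - 138.184.255.255) -> GigabitEthernet0/0
More-specific entries that do NOT match:
  138.184.216.252/30 (138.184.216.252 - 138.184.216.255) does not contain 138.184.216.248
  138.184.218.192/26 (138.184.218.192 - 138.184.218.255) does not contain 138.184.216.248
  138.186.216.0/23 (138.186.216.0 - 138.186.217.255) does not contain 138.184.216.248
  138.184.224.0/19 (138.184.224.0 - 138.184.255.255) does not contain 138.184.216.248
Longest matching prefix is /16 -> interface GigabitEthernet0/0.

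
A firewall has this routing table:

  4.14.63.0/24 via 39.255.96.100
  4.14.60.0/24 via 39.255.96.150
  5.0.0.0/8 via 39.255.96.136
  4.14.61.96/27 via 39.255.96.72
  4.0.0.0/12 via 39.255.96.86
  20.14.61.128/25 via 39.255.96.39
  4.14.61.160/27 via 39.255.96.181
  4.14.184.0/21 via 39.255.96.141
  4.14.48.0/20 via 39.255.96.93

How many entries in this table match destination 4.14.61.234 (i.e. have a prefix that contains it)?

2

Prefixes containing 4.14.61.234:
  4.0.0.0/12 (4.0.0.0 - 4.15.255.255)
  4.14.48.0/20 (4.14.48.0 - 4.14.63.255)
Total matching entries: 2.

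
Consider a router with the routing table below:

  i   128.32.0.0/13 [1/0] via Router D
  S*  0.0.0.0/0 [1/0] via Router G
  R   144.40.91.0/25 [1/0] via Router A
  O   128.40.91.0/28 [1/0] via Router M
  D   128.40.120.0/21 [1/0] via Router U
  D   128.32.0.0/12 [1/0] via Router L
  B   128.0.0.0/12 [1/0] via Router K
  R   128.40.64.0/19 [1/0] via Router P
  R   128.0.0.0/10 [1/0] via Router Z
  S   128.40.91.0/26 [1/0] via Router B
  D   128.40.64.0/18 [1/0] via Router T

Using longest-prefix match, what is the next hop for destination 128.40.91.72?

Routes whose prefix contains 128.40.91.72:
  0.0.0.0/0 (default, matches everything) -> Router G
  128.0.0.0/10 (128.0.0.0 - 128.63.255.255) -> Router Z
  128.32.0.0/12 (128.32.0.0 - 128.47.255.255) -> Router L
  128.40.64.0/18 (128.40.64.0 - 128.40.127.255) -> Router T
  128.40.64.0/19 (128.40.64.0 - 128.40.95.255) -> Router P
More-specific entries that do NOT match:
  128.40.91.0/28 (128.40.91.0 - 128.40.91.15) does not contain 128.40.91.72
  128.40.91.0/26 (128.40.91.0 - 128.40.91.63) does not contain 128.40.91.72
  144.40.91.0/25 (144.40.91.0 - 144.40.91.127) does not contain 128.40.91.72
  128.40.120.0/21 (128.40.120.0 - 128.40.127.255) does not contain 128.40.91.72
Longest matching prefix is /19 -> next hop Router P.

Router P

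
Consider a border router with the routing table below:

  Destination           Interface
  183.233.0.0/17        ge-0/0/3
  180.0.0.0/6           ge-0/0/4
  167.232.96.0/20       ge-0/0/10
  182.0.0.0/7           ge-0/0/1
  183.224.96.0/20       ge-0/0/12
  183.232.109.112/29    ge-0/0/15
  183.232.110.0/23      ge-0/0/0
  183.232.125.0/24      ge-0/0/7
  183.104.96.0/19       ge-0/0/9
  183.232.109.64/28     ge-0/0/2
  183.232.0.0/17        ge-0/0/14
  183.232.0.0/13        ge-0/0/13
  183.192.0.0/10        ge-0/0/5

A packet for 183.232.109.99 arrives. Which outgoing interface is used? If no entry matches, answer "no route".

ge-0/0/14

Routes whose prefix contains 183.232.109.99:
  180.0.0.0/6 (180.0.0.0 - 183.255.255.255) -> ge-0/0/4
  182.0.0.0/7 (182.0.0.0 - 183.255.255.255) -> ge-0/0/1
  183.192.0.0/10 (183.192.0.0 - 183.255.255.255) -> ge-0/0/5
  183.232.0.0/13 (183.232.0.0 - 183.239.255.255) -> ge-0/0/13
  183.232.0.0/17 (183.232.0.0 - 183.232.127.255) -> ge-0/0/14
More-specific entries that do NOT match:
  183.232.109.112/29 (183.232.109.112 - 183.232.109.119) does not contain 183.232.109.99
  183.232.109.64/28 (183.232.109.64 - 183.232.109.79) does not contain 183.232.109.99
  183.232.125.0/24 (183.232.125.0 - 183.232.125.255) does not contain 183.232.109.99
  183.232.110.0/23 (183.232.110.0 - 183.232.111.255) does not contain 183.232.109.99
  167.232.96.0/20 (167.232.96.0 - 167.232.111.255) does not contain 183.232.109.99
  183.224.96.0/20 (183.224.96.0 - 183.224.111.255) does not contain 183.232.109.99
  183.104.96.0/19 (183.104.96.0 - 183.104.127.255) does not contain 183.232.109.99
Longest matching prefix is /17 -> interface ge-0/0/14.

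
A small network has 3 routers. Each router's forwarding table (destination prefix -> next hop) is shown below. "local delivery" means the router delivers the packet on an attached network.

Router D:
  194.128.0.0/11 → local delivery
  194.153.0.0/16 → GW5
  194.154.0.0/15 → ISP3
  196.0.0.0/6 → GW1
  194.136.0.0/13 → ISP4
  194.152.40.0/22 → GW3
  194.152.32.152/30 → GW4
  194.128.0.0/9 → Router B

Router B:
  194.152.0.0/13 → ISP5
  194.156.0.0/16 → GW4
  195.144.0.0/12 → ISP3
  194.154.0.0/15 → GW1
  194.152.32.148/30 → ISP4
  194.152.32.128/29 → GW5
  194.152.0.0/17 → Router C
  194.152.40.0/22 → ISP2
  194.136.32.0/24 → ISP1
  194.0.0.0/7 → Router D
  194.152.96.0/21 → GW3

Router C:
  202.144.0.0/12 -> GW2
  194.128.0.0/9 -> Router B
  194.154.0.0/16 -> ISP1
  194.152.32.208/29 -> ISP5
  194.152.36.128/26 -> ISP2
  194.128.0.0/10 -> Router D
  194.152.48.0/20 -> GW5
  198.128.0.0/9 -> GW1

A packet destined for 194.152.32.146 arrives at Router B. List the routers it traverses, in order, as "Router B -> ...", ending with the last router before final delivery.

Router B -> Router C -> Router D

At Router B: longest match for 194.152.32.146 is 194.152.0.0/17 -> Router C
At Router C: longest match for 194.152.32.146 is 194.128.0.0/10 -> Router D
At Router D: longest match for 194.152.32.146 is 194.128.0.0/11 -> local delivery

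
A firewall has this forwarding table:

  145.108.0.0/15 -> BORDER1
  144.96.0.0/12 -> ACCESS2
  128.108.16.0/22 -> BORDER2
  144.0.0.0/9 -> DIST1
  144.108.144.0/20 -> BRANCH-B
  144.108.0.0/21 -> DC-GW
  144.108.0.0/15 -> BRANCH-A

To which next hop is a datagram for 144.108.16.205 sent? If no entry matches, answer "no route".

Routes whose prefix contains 144.108.16.205:
  144.0.0.0/9 (144.0.0.0 - 144.127.255.255) -> DIST1
  144.96.0.0/12 (144.96.0.0 - 144.111.255.255) -> ACCESS2
  144.108.0.0/15 (144.108.0.0 - 144.109.255.255) -> BRANCH-A
More-specific entries that do NOT match:
  128.108.16.0/22 (128.108.16.0 - 128.108.19.255) does not contain 144.108.16.205
  144.108.0.0/21 (144.108.0.0 - 144.108.7.255) does not contain 144.108.16.205
  144.108.144.0/20 (144.108.144.0 - 144.108.159.255) does not contain 144.108.16.205
Longest matching prefix is /15 -> next hop BRANCH-A.

BRANCH-A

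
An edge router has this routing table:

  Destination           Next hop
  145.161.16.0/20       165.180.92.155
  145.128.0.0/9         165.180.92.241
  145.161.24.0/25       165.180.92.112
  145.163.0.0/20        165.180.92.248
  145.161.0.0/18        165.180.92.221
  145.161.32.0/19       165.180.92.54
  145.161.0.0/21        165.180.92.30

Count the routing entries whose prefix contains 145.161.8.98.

Prefixes containing 145.161.8.98:
  145.128.0.0/9 (145.128.0.0 - 145.255.255.255)
  145.161.0.0/18 (145.161.0.0 - 145.161.63.255)
Total matching entries: 2.

2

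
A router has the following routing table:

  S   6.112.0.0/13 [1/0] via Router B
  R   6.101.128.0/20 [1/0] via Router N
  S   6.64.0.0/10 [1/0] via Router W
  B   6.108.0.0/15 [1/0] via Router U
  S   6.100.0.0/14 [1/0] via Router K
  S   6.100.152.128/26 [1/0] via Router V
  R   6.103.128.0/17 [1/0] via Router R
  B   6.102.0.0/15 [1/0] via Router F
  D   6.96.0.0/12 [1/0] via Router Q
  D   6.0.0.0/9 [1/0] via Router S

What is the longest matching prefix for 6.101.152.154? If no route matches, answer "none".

Entries matching 6.101.152.154:
  6.0.0.0/9 (6.0.0.0 - 6.127.255.255)
  6.64.0.0/10 (6.64.0.0 - 6.127.255.255)
  6.96.0.0/12 (6.96.0.0 - 6.111.255.255)
  6.100.0.0/14 (6.100.0.0 - 6.103.255.255)
Most specific is 6.100.0.0/14.

6.100.0.0/14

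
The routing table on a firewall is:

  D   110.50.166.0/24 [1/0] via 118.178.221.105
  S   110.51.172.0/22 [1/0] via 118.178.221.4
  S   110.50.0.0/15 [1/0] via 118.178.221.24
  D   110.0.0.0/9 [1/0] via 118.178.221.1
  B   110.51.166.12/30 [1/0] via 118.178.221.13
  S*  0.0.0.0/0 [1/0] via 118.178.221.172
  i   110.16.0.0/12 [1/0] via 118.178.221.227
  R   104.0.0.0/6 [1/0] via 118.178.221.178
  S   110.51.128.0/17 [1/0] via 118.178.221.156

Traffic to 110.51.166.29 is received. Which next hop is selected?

118.178.221.156

Routes whose prefix contains 110.51.166.29:
  0.0.0.0/0 (default, matches everything) -> 118.178.221.172
  110.0.0.0/9 (110.0.0.0 - 110.127.255.255) -> 118.178.221.1
  110.50.0.0/15 (110.50.0.0 - 110.51.255.255) -> 118.178.221.24
  110.51.128.0/17 (110.51.128.0 - 110.51.255.255) -> 118.178.221.156
More-specific entries that do NOT match:
  110.51.166.12/30 (110.51.166.12 - 110.51.166.15) does not contain 110.51.166.29
  110.50.166.0/24 (110.50.166.0 - 110.50.166.255) does not contain 110.51.166.29
  110.51.172.0/22 (110.51.172.0 - 110.51.175.255) does not contain 110.51.166.29
Longest matching prefix is /17 -> next hop 118.178.221.156.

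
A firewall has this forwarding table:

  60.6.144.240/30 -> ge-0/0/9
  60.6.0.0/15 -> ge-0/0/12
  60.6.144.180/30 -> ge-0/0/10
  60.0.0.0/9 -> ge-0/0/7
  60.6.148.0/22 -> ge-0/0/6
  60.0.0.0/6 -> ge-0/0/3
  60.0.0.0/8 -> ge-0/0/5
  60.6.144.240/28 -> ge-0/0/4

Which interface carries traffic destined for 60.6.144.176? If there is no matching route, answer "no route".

ge-0/0/12

Routes whose prefix contains 60.6.144.176:
  60.0.0.0/6 (60.0.0.0 - 63.255.255.255) -> ge-0/0/3
  60.0.0.0/8 (60.0.0.0 - 60.255.255.255) -> ge-0/0/5
  60.0.0.0/9 (60.0.0.0 - 60.127.255.255) -> ge-0/0/7
  60.6.0.0/15 (60.6.0.0 - 60.7.255.255) -> ge-0/0/12
More-specific entries that do NOT match:
  60.6.144.240/30 (60.6.144.240 - 60.6.144.243) does not contain 60.6.144.176
  60.6.144.180/30 (60.6.144.180 - 60.6.144.183) does not contain 60.6.144.176
  60.6.144.240/28 (60.6.144.240 - 60.6.144.255) does not contain 60.6.144.176
  60.6.148.0/22 (60.6.148.0 - 60.6.151.255) does not contain 60.6.144.176
Longest matching prefix is /15 -> interface ge-0/0/12.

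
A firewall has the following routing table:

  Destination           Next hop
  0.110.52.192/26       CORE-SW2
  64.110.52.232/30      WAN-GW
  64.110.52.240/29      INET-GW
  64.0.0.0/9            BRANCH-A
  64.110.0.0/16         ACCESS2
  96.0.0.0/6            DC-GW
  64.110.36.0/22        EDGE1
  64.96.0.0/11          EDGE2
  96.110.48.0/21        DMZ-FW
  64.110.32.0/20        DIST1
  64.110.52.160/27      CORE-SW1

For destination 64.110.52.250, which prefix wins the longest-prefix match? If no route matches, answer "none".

64.110.0.0/16

Entries matching 64.110.52.250:
  64.0.0.0/9 (64.0.0.0 - 64.127.255.255)
  64.96.0.0/11 (64.96.0.0 - 64.127.255.255)
  64.110.0.0/16 (64.110.0.0 - 64.110.255.255)
Most specific is 64.110.0.0/16.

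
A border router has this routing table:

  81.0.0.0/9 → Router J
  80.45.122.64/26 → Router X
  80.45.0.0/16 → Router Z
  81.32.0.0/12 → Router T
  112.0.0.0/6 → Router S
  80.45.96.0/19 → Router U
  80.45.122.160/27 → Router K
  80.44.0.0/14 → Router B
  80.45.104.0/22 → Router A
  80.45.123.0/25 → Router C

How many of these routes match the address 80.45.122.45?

3

Prefixes containing 80.45.122.45:
  80.44.0.0/14 (80.44.0.0 - 80.47.255.255)
  80.45.0.0/16 (80.45.0.0 - 80.45.255.255)
  80.45.96.0/19 (80.45.96.0 - 80.45.127.255)
Total matching entries: 3.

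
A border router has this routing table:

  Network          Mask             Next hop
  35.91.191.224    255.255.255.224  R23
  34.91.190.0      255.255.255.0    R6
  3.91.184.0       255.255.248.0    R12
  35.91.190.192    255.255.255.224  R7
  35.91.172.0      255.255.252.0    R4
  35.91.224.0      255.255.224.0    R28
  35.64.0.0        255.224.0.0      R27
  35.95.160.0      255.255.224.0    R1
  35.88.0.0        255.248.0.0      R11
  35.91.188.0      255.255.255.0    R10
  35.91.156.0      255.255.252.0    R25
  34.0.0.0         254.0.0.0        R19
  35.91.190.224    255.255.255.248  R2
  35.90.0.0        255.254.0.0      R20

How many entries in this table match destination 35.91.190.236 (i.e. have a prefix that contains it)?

Prefixes containing 35.91.190.236:
  34.0.0.0/7 (34.0.0.0 - 35.255.255.255)
  35.64.0.0/11 (35.64.0.0 - 35.95.255.255)
  35.88.0.0/13 (35.88.0.0 - 35.95.255.255)
  35.90.0.0/15 (35.90.0.0 - 35.91.255.255)
Total matching entries: 4.

4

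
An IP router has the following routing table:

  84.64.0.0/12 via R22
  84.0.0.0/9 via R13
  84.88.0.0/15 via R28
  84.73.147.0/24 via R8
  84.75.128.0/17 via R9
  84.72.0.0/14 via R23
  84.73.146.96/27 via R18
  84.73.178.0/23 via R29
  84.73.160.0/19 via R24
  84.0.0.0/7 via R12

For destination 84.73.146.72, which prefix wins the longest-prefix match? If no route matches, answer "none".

Entries matching 84.73.146.72:
  84.0.0.0/7 (84.0.0.0 - 85.255.255.255)
  84.0.0.0/9 (84.0.0.0 - 84.127.255.255)
  84.64.0.0/12 (84.64.0.0 - 84.79.255.255)
  84.72.0.0/14 (84.72.0.0 - 84.75.255.255)
Most specific is 84.72.0.0/14.

84.72.0.0/14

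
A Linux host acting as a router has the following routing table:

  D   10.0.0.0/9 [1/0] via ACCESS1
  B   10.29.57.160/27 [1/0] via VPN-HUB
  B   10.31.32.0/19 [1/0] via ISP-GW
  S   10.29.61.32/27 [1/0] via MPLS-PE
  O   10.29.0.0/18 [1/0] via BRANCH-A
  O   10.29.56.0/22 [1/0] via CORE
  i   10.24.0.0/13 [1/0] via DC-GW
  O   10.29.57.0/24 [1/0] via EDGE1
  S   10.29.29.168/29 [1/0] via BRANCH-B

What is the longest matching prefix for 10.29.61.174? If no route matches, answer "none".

Entries matching 10.29.61.174:
  10.0.0.0/9 (10.0.0.0 - 10.127.255.255)
  10.24.0.0/13 (10.24.0.0 - 10.31.255.255)
  10.29.0.0/18 (10.29.0.0 - 10.29.63.255)
Most specific is 10.29.0.0/18.

10.29.0.0/18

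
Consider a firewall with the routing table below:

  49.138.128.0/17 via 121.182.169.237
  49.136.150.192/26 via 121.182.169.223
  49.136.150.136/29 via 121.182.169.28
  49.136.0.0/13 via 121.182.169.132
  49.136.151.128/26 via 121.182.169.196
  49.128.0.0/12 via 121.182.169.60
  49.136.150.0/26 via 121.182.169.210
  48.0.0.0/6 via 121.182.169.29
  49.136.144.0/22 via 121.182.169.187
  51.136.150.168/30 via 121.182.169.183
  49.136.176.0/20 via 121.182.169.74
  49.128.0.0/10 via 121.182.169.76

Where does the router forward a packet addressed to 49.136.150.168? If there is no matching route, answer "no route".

Routes whose prefix contains 49.136.150.168:
  48.0.0.0/6 (48.0.0.0 - 51.255.255.255) -> 121.182.169.29
  49.128.0.0/10 (49.128.0.0 - 49.191.255.255) -> 121.182.169.76
  49.128.0.0/12 (49.128.0.0 - 49.143.255.255) -> 121.182.169.60
  49.136.0.0/13 (49.136.0.0 - 49.143.255.255) -> 121.182.169.132
More-specific entries that do NOT match:
  51.136.150.168/30 (51.136.150.168 - 51.136.150.171) does not contain 49.136.150.168
  49.136.150.136/29 (49.136.150.136 - 49.136.150.143) does not contain 49.136.150.168
  49.136.150.192/26 (49.136.150.192 - 49.136.150.255) does not contain 49.136.150.168
  49.136.151.128/26 (49.136.151.128 - 49.136.151.191) does not contain 49.136.150.168
  49.136.150.0/26 (49.136.150.0 - 49.136.150.63) does not contain 49.136.150.168
  49.136.144.0/22 (49.136.144.0 - 49.136.147.255) does not contain 49.136.150.168
  49.136.176.0/20 (49.136.176.0 - 49.136.191.255) does not contain 49.136.150.168
  49.138.128.0/17 (49.138.128.0 - 49.138.255.255) does not contain 49.136.150.168
Longest matching prefix is /13 -> next hop 121.182.169.132.

121.182.169.132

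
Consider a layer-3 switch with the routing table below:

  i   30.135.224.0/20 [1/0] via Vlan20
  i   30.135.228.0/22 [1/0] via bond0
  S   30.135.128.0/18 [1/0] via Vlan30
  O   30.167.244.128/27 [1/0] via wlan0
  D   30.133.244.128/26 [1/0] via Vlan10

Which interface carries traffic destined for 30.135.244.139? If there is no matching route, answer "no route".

No entry's prefix contains 30.135.244.139; there is no default route.

no route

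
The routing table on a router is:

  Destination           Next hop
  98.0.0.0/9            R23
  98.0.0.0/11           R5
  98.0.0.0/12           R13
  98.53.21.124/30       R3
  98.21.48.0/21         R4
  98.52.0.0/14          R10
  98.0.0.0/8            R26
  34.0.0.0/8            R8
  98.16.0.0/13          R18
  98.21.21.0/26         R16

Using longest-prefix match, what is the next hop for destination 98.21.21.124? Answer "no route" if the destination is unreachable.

Routes whose prefix contains 98.21.21.124:
  98.0.0.0/8 (98.0.0.0 - 98.255.255.255) -> R26
  98.0.0.0/9 (98.0.0.0 - 98.127.255.255) -> R23
  98.0.0.0/11 (98.0.0.0 - 98.31.255.255) -> R5
  98.16.0.0/13 (98.16.0.0 - 98.23.255.255) -> R18
More-specific entries that do NOT match:
  98.53.21.124/30 (98.53.21.124 - 98.53.21.127) does not contain 98.21.21.124
  98.21.21.0/26 (98.21.21.0 - 98.21.21.63) does not contain 98.21.21.124
  98.21.48.0/21 (98.21.48.0 - 98.21.55.255) does not contain 98.21.21.124
  98.52.0.0/14 (98.52.0.0 - 98.55.255.255) does not contain 98.21.21.124
Longest matching prefix is /13 -> next hop R18.

R18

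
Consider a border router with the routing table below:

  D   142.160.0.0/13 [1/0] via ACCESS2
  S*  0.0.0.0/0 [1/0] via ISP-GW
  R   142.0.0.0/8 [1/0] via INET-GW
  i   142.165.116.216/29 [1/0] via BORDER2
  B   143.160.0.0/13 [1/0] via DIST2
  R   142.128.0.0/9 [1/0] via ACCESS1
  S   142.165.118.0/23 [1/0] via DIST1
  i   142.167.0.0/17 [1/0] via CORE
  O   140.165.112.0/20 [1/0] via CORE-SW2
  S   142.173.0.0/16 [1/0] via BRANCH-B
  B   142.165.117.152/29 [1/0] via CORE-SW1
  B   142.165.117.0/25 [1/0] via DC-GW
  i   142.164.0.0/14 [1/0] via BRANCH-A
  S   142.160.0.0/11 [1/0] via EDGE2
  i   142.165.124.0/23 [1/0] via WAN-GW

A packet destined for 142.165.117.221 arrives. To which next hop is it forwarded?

BRANCH-A

Routes whose prefix contains 142.165.117.221:
  0.0.0.0/0 (default, matches everything) -> ISP-GW
  142.0.0.0/8 (142.0.0.0 - 142.255.255.255) -> INET-GW
  142.128.0.0/9 (142.128.0.0 - 142.255.255.255) -> ACCESS1
  142.160.0.0/11 (142.160.0.0 - 142.191.255.255) -> EDGE2
  142.160.0.0/13 (142.160.0.0 - 142.167.255.255) -> ACCESS2
  142.164.0.0/14 (142.164.0.0 - 142.167.255.255) -> BRANCH-A
More-specific entries that do NOT match:
  142.165.116.216/29 (142.165.116.216 - 142.165.116.223) does not contain 142.165.117.221
  142.165.117.152/29 (142.165.117.152 - 142.165.117.159) does not contain 142.165.117.221
  142.165.117.0/25 (142.165.117.0 - 142.165.117.127) does not contain 142.165.117.221
  142.165.118.0/23 (142.165.118.0 - 142.165.119.255) does not contain 142.165.117.221
  142.165.124.0/23 (142.165.124.0 - 142.165.125.255) does not contain 142.165.117.221
  140.165.112.0/20 (140.165.112.0 - 140.165.127.255) does not contain 142.165.117.221
  142.167.0.0/17 (142.167.0.0 - 142.167.127.255) does not contain 142.165.117.221
  142.173.0.0/16 (142.173.0.0 - 142.173.255.255) does not contain 142.165.117.221
Longest matching prefix is /14 -> next hop BRANCH-A.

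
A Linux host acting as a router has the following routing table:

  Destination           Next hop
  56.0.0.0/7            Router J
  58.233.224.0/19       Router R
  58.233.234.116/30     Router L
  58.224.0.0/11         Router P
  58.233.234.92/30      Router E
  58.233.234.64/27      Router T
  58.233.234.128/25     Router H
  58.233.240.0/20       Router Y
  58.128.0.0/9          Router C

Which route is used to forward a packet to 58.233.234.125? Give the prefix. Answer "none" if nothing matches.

58.233.224.0/19

Entries matching 58.233.234.125:
  58.128.0.0/9 (58.128.0.0 - 58.255.255.255)
  58.224.0.0/11 (58.224.0.0 - 58.255.255.255)
  58.233.224.0/19 (58.233.224.0 - 58.233.255.255)
Most specific is 58.233.224.0/19.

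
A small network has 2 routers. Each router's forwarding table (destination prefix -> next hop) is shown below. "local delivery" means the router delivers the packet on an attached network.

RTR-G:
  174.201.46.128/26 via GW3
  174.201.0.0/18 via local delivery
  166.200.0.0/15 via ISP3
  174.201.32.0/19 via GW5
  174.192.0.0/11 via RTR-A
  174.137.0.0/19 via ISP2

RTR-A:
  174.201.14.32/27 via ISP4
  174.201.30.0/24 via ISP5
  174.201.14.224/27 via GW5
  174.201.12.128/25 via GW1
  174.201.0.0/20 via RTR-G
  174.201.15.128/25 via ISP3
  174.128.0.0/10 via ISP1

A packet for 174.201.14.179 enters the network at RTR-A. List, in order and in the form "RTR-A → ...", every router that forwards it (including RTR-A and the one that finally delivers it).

RTR-A → RTR-G

At RTR-A: longest match for 174.201.14.179 is 174.201.0.0/20 -> RTR-G
At RTR-G: longest match for 174.201.14.179 is 174.201.0.0/18 -> local delivery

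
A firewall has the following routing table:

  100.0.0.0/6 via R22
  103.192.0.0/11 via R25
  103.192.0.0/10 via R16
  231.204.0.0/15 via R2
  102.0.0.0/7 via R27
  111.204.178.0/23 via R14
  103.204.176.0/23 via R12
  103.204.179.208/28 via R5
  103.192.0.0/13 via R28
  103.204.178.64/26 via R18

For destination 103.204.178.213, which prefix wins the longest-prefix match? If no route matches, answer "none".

103.192.0.0/11

Entries matching 103.204.178.213:
  100.0.0.0/6 (100.0.0.0 - 103.255.255.255)
  102.0.0.0/7 (102.0.0.0 - 103.255.255.255)
  103.192.0.0/10 (103.192.0.0 - 103.255.255.255)
  103.192.0.0/11 (103.192.0.0 - 103.223.255.255)
Most specific is 103.192.0.0/11.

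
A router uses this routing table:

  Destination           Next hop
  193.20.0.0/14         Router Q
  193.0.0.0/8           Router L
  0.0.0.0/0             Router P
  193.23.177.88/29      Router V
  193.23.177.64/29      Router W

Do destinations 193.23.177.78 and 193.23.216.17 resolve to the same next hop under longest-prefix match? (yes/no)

yes

193.23.177.78: longest match 193.20.0.0/14 -> Router Q
193.23.216.17: longest match 193.20.0.0/14 -> Router Q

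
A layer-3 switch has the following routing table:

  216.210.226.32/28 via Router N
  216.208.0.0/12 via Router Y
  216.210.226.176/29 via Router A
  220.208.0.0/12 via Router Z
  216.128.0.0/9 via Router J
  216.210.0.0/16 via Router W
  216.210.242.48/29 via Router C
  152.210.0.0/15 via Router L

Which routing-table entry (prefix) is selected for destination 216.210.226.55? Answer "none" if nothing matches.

Entries matching 216.210.226.55:
  216.128.0.0/9 (216.128.0.0 - 216.255.255.255)
  216.208.0.0/12 (216.208.0.0 - 216.223.255.255)
  216.210.0.0/16 (216.210.0.0 - 216.210.255.255)
Most specific is 216.210.0.0/16.

216.210.0.0/16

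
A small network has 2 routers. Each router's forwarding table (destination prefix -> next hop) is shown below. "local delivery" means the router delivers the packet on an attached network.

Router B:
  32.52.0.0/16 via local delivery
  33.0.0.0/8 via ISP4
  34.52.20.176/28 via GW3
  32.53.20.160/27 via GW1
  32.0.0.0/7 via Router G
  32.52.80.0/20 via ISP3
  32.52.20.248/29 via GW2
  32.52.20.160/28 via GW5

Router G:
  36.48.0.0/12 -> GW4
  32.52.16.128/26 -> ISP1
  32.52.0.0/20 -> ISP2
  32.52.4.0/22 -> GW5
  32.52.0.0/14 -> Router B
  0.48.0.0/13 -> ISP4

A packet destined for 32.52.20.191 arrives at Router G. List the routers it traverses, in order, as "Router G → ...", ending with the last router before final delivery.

Router G → Router B

At Router G: longest match for 32.52.20.191 is 32.52.0.0/14 -> Router B
At Router B: longest match for 32.52.20.191 is 32.52.0.0/16 -> local delivery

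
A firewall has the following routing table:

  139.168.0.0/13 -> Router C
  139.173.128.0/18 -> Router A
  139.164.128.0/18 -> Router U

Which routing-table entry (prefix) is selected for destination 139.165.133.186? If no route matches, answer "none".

none

139.165.133.186 is outside every listed prefix and there is no default route.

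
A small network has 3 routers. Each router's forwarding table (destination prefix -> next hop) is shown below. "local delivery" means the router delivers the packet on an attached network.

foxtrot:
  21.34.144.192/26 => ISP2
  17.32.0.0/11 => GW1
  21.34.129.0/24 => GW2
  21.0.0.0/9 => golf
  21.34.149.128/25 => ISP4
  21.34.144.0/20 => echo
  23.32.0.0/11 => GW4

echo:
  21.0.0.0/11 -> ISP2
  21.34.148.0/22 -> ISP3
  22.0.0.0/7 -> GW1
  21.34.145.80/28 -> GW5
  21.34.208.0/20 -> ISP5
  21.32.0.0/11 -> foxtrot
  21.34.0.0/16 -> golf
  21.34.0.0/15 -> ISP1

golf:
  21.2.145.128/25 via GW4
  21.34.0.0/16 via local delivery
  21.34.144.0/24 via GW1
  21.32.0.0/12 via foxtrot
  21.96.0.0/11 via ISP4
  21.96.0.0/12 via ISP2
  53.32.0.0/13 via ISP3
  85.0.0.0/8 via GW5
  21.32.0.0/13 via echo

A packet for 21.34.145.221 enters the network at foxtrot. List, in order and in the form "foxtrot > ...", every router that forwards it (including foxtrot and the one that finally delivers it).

At foxtrot: longest match for 21.34.145.221 is 21.34.144.0/20 -> echo
At echo: longest match for 21.34.145.221 is 21.34.0.0/16 -> golf
At golf: longest match for 21.34.145.221 is 21.34.0.0/16 -> local delivery

foxtrot > echo > golf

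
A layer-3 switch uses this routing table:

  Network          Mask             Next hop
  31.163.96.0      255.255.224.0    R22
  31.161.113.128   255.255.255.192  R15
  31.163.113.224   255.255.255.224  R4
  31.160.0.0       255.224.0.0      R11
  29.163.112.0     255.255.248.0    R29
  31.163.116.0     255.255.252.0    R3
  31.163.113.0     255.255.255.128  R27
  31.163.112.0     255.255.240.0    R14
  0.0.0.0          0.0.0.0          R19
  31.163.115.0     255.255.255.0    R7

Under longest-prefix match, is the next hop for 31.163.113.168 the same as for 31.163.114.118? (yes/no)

31.163.113.168: longest match 31.163.112.0/20 -> R14
31.163.114.118: longest match 31.163.112.0/20 -> R14

yes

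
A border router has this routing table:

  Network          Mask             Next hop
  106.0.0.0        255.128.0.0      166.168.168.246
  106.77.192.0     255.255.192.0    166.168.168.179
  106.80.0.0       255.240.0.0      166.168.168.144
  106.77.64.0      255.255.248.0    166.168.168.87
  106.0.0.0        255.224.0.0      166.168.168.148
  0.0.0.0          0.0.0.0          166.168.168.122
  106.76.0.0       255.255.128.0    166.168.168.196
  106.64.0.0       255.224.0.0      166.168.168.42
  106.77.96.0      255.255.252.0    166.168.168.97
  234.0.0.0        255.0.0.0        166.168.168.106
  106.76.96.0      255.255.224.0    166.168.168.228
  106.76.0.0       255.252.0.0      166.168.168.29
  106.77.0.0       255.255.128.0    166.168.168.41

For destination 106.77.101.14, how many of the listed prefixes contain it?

Prefixes containing 106.77.101.14:
  0.0.0.0/0 (default, matches everything)
  106.0.0.0/9 (106.0.0.0 - 106.127.255.255)
  106.64.0.0/11 (106.64.0.0 - 106.95.255.255)
  106.76.0.0/14 (106.76.0.0 - 106.79.255.255)
  106.77.0.0/17 (106.77.0.0 - 106.77.127.255)
Total matching entries: 5.

5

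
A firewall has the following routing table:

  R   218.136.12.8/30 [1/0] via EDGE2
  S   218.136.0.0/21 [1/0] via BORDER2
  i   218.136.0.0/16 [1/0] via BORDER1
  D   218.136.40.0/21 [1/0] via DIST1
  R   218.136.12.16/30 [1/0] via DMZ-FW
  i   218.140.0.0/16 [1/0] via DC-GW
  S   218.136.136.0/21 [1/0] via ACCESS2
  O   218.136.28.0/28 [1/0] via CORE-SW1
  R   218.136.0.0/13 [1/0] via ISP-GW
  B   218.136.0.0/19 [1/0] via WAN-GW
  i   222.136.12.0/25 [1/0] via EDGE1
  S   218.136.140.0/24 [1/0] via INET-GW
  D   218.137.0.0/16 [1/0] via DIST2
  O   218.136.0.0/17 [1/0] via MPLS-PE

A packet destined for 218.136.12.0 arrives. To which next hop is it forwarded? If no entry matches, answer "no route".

WAN-GW

Routes whose prefix contains 218.136.12.0:
  218.136.0.0/13 (218.136.0.0 - 218.143.255.255) -> ISP-GW
  218.136.0.0/16 (218.136.0.0 - 218.136.255.255) -> BORDER1
  218.136.0.0/17 (218.136.0.0 - 218.136.127.255) -> MPLS-PE
  218.136.0.0/19 (218.136.0.0 - 218.136.31.255) -> WAN-GW
More-specific entries that do NOT match:
  218.136.12.8/30 (218.136.12.8 - 218.136.12.11) does not contain 218.136.12.0
  218.136.12.16/30 (218.136.12.16 - 218.136.12.19) does not contain 218.136.12.0
  218.136.28.0/28 (218.136.28.0 - 218.136.28.15) does not contain 218.136.12.0
  222.136.12.0/25 (222.136.12.0 - 222.136.12.127) does not contain 218.136.12.0
  218.136.140.0/24 (218.136.140.0 - 218.136.140.255) does not contain 218.136.12.0
  218.136.0.0/21 (218.136.0.0 - 218.136.7.255) does not contain 218.136.12.0
  218.136.40.0/21 (218.136.40.0 - 218.136.47.255) does not contain 218.136.12.0
  218.136.136.0/21 (218.136.136.0 - 218.136.143.255) does not contain 218.136.12.0
Longest matching prefix is /19 -> next hop WAN-GW.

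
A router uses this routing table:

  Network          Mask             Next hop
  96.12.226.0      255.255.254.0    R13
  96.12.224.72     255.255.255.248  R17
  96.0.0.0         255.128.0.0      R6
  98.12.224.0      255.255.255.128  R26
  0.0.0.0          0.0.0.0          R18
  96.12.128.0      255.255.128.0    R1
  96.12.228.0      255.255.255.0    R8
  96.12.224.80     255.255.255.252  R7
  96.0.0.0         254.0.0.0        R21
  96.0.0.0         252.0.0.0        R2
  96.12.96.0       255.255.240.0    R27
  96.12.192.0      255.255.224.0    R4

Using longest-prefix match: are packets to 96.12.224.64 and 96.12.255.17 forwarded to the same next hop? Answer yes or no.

96.12.224.64: longest match 96.12.128.0/17 -> R1
96.12.255.17: longest match 96.12.128.0/17 -> R1

yes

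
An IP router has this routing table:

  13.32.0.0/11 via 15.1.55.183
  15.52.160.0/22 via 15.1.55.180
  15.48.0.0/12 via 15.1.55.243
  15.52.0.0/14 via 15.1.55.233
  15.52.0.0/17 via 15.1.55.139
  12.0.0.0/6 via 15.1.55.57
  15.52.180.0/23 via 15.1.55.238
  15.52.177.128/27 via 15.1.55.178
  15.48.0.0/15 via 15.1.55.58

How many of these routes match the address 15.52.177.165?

3

Prefixes containing 15.52.177.165:
  12.0.0.0/6 (12.0.0.0 - 15.255.255.255)
  15.48.0.0/12 (15.48.0.0 - 15.63.255.255)
  15.52.0.0/14 (15.52.0.0 - 15.55.255.255)
Total matching entries: 3.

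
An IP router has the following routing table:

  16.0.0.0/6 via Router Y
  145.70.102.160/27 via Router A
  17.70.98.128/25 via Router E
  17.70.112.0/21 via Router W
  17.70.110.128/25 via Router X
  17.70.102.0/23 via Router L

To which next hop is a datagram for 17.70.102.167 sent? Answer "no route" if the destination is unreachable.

Router L

Routes whose prefix contains 17.70.102.167:
  16.0.0.0/6 (16.0.0.0 - 19.255.255.255) -> Router Y
  17.70.102.0/23 (17.70.102.0 - 17.70.103.255) -> Router L
More-specific entries that do NOT match:
  145.70.102.160/27 (145.70.102.160 - 145.70.102.191) does not contain 17.70.102.167
  17.70.98.128/25 (17.70.98.128 - 17.70.98.255) does not contain 17.70.102.167
  17.70.110.128/25 (17.70.110.128 - 17.70.110.255) does not contain 17.70.102.167
Longest matching prefix is /23 -> next hop Router L.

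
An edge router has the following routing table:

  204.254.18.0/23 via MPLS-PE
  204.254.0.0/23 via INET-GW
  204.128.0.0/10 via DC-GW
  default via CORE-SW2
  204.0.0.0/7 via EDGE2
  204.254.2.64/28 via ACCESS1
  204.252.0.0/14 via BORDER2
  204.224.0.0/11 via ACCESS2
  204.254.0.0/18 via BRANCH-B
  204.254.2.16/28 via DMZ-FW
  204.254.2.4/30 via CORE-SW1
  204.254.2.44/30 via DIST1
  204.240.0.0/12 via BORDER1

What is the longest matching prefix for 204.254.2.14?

204.254.0.0/18

Entries matching 204.254.2.14:
  0.0.0.0/0 (default, matches everything)
  204.0.0.0/7 (204.0.0.0 - 205.255.255.255)
  204.224.0.0/11 (204.224.0.0 - 204.255.255.255)
  204.240.0.0/12 (204.240.0.0 - 204.255.255.255)
  204.252.0.0/14 (204.252.0.0 - 204.255.255.255)
  204.254.0.0/18 (204.254.0.0 - 204.254.63.255)
Most specific is 204.254.0.0/18.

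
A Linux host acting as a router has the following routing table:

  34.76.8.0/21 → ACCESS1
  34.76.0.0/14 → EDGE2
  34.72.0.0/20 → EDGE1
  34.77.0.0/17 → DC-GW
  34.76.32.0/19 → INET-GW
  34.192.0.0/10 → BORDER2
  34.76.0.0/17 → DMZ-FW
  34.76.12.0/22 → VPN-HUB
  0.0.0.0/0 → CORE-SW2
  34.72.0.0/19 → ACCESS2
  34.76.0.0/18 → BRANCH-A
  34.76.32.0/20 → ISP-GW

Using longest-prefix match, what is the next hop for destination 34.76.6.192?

Routes whose prefix contains 34.76.6.192:
  0.0.0.0/0 (default, matches everything) -> CORE-SW2
  34.76.0.0/14 (34.76.0.0 - 34.79.255.255) -> EDGE2
  34.76.0.0/17 (34.76.0.0 - 34.76.127.255) -> DMZ-FW
  34.76.0.0/18 (34.76.0.0 - 34.76.63.255) -> BRANCH-A
More-specific entries that do NOT match:
  34.76.12.0/22 (34.76.12.0 - 34.76.15.255) does not contain 34.76.6.192
  34.76.8.0/21 (34.76.8.0 - 34.76.15.255) does not contain 34.76.6.192
  34.72.0.0/20 (34.72.0.0 - 34.72.15.255) does not contain 34.76.6.192
  34.76.32.0/20 (34.76.32.0 - 34.76.47.255) does not contain 34.76.6.192
  34.76.32.0/19 (34.76.32.0 - 34.76.63.255) does not contain 34.76.6.192
  34.72.0.0/19 (34.72.0.0 - 34.72.31.255) does not contain 34.76.6.192
Longest matching prefix is /18 -> next hop BRANCH-A.

BRANCH-A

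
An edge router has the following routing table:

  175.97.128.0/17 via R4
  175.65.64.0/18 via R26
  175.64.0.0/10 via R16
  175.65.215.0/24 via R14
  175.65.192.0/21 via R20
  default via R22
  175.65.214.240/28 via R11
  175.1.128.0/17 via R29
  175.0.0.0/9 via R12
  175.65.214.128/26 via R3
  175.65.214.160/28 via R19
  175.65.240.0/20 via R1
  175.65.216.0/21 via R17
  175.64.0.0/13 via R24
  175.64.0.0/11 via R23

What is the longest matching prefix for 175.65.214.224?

175.64.0.0/13

Entries matching 175.65.214.224:
  0.0.0.0/0 (default, matches everything)
  175.0.0.0/9 (175.0.0.0 - 175.127.255.255)
  175.64.0.0/10 (175.64.0.0 - 175.127.255.255)
  175.64.0.0/11 (175.64.0.0 - 175.95.255.255)
  175.64.0.0/13 (175.64.0.0 - 175.71.255.255)
Most specific is 175.64.0.0/13.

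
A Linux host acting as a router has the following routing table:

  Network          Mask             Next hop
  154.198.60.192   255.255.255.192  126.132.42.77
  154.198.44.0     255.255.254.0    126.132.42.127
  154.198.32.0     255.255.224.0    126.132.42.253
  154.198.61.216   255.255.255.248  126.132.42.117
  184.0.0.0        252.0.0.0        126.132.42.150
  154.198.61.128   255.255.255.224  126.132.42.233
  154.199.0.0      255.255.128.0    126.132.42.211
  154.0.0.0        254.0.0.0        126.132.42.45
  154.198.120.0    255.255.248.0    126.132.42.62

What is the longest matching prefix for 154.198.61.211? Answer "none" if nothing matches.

154.198.32.0/19

Entries matching 154.198.61.211:
  154.0.0.0/7 (154.0.0.0 - 155.255.255.255)
  154.198.32.0/19 (154.198.32.0 - 154.198.63.255)
Most specific is 154.198.32.0/19.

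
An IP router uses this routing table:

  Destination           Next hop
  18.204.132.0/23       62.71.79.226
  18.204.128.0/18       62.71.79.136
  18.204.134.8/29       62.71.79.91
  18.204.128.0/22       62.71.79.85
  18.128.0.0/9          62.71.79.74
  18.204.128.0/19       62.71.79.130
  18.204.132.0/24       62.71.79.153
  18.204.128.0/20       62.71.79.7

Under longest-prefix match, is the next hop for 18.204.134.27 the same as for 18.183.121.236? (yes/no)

18.204.134.27: longest match 18.204.128.0/20 -> 62.71.79.7
18.183.121.236: longest match 18.128.0.0/9 -> 62.71.79.74

no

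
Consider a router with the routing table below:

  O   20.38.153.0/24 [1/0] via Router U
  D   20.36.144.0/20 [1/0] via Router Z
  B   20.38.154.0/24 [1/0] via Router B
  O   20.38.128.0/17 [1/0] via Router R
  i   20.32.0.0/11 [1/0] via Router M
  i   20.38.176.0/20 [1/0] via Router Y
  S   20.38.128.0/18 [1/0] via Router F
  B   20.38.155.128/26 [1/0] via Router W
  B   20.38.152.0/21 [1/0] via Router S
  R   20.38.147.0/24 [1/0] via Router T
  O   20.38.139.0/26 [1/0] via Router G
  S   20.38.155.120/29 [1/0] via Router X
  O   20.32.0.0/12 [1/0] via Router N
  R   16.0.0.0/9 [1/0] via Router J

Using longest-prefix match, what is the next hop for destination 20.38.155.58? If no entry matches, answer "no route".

Router S

Routes whose prefix contains 20.38.155.58:
  20.32.0.0/11 (20.32.0.0 - 20.63.255.255) -> Router M
  20.32.0.0/12 (20.32.0.0 - 20.47.255.255) -> Router N
  20.38.128.0/17 (20.38.128.0 - 20.38.255.255) -> Router R
  20.38.128.0/18 (20.38.128.0 - 20.38.191.255) -> Router F
  20.38.152.0/21 (20.38.152.0 - 20.38.159.255) -> Router S
More-specific entries that do NOT match:
  20.38.155.120/29 (20.38.155.120 - 20.38.155.127) does not contain 20.38.155.58
  20.38.155.128/26 (20.38.155.128 - 20.38.155.191) does not contain 20.38.155.58
  20.38.139.0/26 (20.38.139.0 - 20.38.139.63) does not contain 20.38.155.58
  20.38.153.0/24 (20.38.153.0 - 20.38.153.255) does not contain 20.38.155.58
  20.38.154.0/24 (20.38.154.0 - 20.38.154.255) does not contain 20.38.155.58
  20.38.147.0/24 (20.38.147.0 - 20.38.147.255) does not contain 20.38.155.58
Longest matching prefix is /21 -> next hop Router S.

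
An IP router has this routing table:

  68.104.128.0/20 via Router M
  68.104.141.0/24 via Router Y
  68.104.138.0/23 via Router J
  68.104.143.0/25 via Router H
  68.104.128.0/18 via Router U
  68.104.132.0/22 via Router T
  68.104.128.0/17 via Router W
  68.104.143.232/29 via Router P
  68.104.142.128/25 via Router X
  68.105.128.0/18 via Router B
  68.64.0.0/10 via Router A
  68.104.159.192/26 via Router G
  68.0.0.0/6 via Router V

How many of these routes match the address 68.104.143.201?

Prefixes containing 68.104.143.201:
  68.0.0.0/6 (68.0.0.0 - 71.255.255.255)
  68.64.0.0/10 (68.64.0.0 - 68.127.255.255)
  68.104.128.0/17 (68.104.128.0 - 68.104.255.255)
  68.104.128.0/18 (68.104.128.0 - 68.104.191.255)
  68.104.128.0/20 (68.104.128.0 - 68.104.143.255)
Total matching entries: 5.

5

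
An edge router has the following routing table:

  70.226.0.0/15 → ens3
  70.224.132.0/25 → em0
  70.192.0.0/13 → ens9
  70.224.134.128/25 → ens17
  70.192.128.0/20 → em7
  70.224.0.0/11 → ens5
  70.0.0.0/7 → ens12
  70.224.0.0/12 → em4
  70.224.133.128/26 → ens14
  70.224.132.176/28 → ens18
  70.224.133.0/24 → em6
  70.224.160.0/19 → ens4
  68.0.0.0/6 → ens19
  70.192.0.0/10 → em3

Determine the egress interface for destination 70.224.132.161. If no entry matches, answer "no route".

Routes whose prefix contains 70.224.132.161:
  68.0.0.0/6 (68.0.0.0 - 71.255.255.255) -> ens19
  70.0.0.0/7 (70.0.0.0 - 71.255.255.255) -> ens12
  70.192.0.0/10 (70.192.0.0 - 70.255.255.255) -> em3
  70.224.0.0/11 (70.224.0.0 - 70.255.255.255) -> ens5
  70.224.0.0/12 (70.224.0.0 - 70.239.255.255) -> em4
More-specific entries that do NOT match:
  70.224.132.176/28 (70.224.132.176 - 70.224.132.191) does not contain 70.224.132.161
  70.224.133.128/26 (70.224.133.128 - 70.224.133.191) does not contain 70.224.132.161
  70.224.132.0/25 (70.224.132.0 - 70.224.132.127) does not contain 70.224.132.161
  70.224.134.128/25 (70.224.134.128 - 70.224.134.255) does not contain 70.224.132.161
  70.224.133.0/24 (70.224.133.0 - 70.224.133.255) does not contain 70.224.132.161
  70.192.128.0/20 (70.192.128.0 - 70.192.143.255) does not contain 70.224.132.161
  70.224.160.0/19 (70.224.160.0 - 70.224.191.255) does not contain 70.224.132.161
  70.226.0.0/15 (70.226.0.0 - 70.227.255.255) does not contain 70.224.132.161
  70.192.0.0/13 (70.192.0.0 - 70.199.255.255) does not contain 70.224.132.161
Longest matching prefix is /12 -> interface em4.

em4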